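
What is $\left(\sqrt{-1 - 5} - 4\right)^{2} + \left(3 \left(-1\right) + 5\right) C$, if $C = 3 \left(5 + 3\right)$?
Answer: $58 - 8 i \sqrt{6} \approx 58.0 - 19.596 i$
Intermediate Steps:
$C = 24$ ($C = 3 \cdot 8 = 24$)
$\left(\sqrt{-1 - 5} - 4\right)^{2} + \left(3 \left(-1\right) + 5\right) C = \left(\sqrt{-1 - 5} - 4\right)^{2} + \left(3 \left(-1\right) + 5\right) 24 = \left(\sqrt{-6} - 4\right)^{2} + \left(-3 + 5\right) 24 = \left(i \sqrt{6} - 4\right)^{2} + 2 \cdot 24 = \left(-4 + i \sqrt{6}\right)^{2} + 48 = 48 + \left(-4 + i \sqrt{6}\right)^{2}$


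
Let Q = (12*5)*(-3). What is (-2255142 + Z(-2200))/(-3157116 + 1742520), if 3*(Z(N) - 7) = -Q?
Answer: 2255075/1414596 ≈ 1.5941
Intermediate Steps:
Q = -180 (Q = 60*(-3) = -180)
Z(N) = 67 (Z(N) = 7 + (-1*(-180))/3 = 7 + (⅓)*180 = 7 + 60 = 67)
(-2255142 + Z(-2200))/(-3157116 + 1742520) = (-2255142 + 67)/(-3157116 + 1742520) = -2255075/(-1414596) = -2255075*(-1/1414596) = 2255075/1414596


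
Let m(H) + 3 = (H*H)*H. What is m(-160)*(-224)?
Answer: 917504672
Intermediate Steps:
m(H) = -3 + H³ (m(H) = -3 + (H*H)*H = -3 + H²*H = -3 + H³)
m(-160)*(-224) = (-3 + (-160)³)*(-224) = (-3 - 4096000)*(-224) = -4096003*(-224) = 917504672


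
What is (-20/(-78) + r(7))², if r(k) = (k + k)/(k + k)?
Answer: 2401/1521 ≈ 1.5786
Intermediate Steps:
r(k) = 1 (r(k) = (2*k)/((2*k)) = (2*k)*(1/(2*k)) = 1)
(-20/(-78) + r(7))² = (-20/(-78) + 1)² = (-20*(-1/78) + 1)² = (10/39 + 1)² = (49/39)² = 2401/1521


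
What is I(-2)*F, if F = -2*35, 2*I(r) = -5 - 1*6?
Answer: 385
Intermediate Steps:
I(r) = -11/2 (I(r) = (-5 - 1*6)/2 = (-5 - 6)/2 = (½)*(-11) = -11/2)
F = -70
I(-2)*F = -11/2*(-70) = 385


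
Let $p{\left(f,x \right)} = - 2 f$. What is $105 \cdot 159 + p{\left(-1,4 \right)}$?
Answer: $16697$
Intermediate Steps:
$105 \cdot 159 + p{\left(-1,4 \right)} = 105 \cdot 159 - -2 = 16695 + 2 = 16697$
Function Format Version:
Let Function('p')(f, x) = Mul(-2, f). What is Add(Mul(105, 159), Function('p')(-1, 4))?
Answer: 16697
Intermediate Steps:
Add(Mul(105, 159), Function('p')(-1, 4)) = Add(Mul(105, 159), Mul(-2, -1)) = Add(16695, 2) = 16697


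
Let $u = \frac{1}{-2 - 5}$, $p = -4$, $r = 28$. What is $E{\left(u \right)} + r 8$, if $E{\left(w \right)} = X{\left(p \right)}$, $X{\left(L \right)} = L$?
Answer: $220$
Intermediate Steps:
$u = - \frac{1}{7}$ ($u = \frac{1}{-7} = - \frac{1}{7} \approx -0.14286$)
$E{\left(w \right)} = -4$
$E{\left(u \right)} + r 8 = -4 + 28 \cdot 8 = -4 + 224 = 220$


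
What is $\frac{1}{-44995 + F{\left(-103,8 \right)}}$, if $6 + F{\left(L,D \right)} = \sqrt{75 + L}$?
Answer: $- \frac{45001}{2025090029} - \frac{2 i \sqrt{7}}{2025090029} \approx -2.2222 \cdot 10^{-5} - 2.613 \cdot 10^{-9} i$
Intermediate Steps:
$F{\left(L,D \right)} = -6 + \sqrt{75 + L}$
$\frac{1}{-44995 + F{\left(-103,8 \right)}} = \frac{1}{-44995 - \left(6 - \sqrt{75 - 103}\right)} = \frac{1}{-44995 - \left(6 - \sqrt{-28}\right)} = \frac{1}{-44995 - \left(6 - 2 i \sqrt{7}\right)} = \frac{1}{-45001 + 2 i \sqrt{7}}$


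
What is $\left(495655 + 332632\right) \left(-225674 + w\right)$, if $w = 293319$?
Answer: $56029474115$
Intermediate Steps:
$\left(495655 + 332632\right) \left(-225674 + w\right) = \left(495655 + 332632\right) \left(-225674 + 293319\right) = 828287 \cdot 67645 = 56029474115$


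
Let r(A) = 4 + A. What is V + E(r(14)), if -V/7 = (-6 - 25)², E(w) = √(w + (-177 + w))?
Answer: -6727 + I*√141 ≈ -6727.0 + 11.874*I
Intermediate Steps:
E(w) = √(-177 + 2*w)
V = -6727 (V = -7*(-6 - 25)² = -7*(-31)² = -7*961 = -6727)
V + E(r(14)) = -6727 + √(-177 + 2*(4 + 14)) = -6727 + √(-177 + 2*18) = -6727 + √(-177 + 36) = -6727 + √(-141) = -6727 + I*√141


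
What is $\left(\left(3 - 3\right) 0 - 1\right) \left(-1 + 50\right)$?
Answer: $-49$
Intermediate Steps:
$\left(\left(3 - 3\right) 0 - 1\right) \left(-1 + 50\right) = \left(\left(3 - 3\right) 0 - 1\right) 49 = \left(0 \cdot 0 - 1\right) 49 = \left(0 - 1\right) 49 = \left(-1\right) 49 = -49$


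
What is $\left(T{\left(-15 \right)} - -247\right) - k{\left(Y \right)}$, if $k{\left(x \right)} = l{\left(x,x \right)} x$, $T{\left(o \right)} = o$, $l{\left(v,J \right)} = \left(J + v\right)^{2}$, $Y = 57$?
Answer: $-740540$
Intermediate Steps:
$k{\left(x \right)} = 4 x^{3}$ ($k{\left(x \right)} = \left(x + x\right)^{2} x = \left(2 x\right)^{2} x = 4 x^{2} x = 4 x^{3}$)
$\left(T{\left(-15 \right)} - -247\right) - k{\left(Y \right)} = \left(-15 - -247\right) - 4 \cdot 57^{3} = \left(-15 + 247\right) - 4 \cdot 185193 = 232 - 740772 = -740540$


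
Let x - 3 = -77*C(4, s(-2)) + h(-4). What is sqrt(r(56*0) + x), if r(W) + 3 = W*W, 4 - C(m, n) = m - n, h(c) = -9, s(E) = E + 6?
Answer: I*sqrt(317) ≈ 17.805*I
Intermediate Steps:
s(E) = 6 + E
C(m, n) = 4 + n - m (C(m, n) = 4 - (m - n) = 4 + (n - m) = 4 + n - m)
x = -314 (x = 3 + (-77*(4 + (6 - 2) - 1*4) - 9) = 3 + (-77*(4 + 4 - 4) - 9) = 3 + (-77*4 - 9) = 3 + (-308 - 9) = 3 - 317 = -314)
r(W) = -3 + W**2 (r(W) = -3 + W*W = -3 + W**2)
sqrt(r(56*0) + x) = sqrt((-3 + (56*0)**2) - 314) = sqrt((-3 + 0**2) - 314) = sqrt((-3 + 0) - 314) = sqrt(-3 - 314) = sqrt(-317) = I*sqrt(317)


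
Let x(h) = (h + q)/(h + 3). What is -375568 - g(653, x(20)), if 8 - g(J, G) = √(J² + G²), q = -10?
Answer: -375576 + √225570461/23 ≈ -3.7492e+5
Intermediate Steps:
x(h) = (-10 + h)/(3 + h) (x(h) = (h - 10)/(h + 3) = (-10 + h)/(3 + h))
g(J, G) = 8 - √(G² + J²) (g(J, G) = 8 - √(J² + G²) = 8 - √(G² + J²))
-375568 - g(653, x(20)) = -375568 - (8 - √(((-10 + 20)/(3 + 20))² + 653²)) = -375568 - (8 - √((10/23)² + 426409)) = -375568 - (8 - √(100/529 + 426409)) = -375568 - (8 - √(225570461/529)) = -375568 - (8 - √225570461/23) = -375568 + (-8 + √225570461/23) = -375576 + √225570461/23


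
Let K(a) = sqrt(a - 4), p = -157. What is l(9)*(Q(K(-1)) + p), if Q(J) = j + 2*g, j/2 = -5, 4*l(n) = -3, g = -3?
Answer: 519/4 ≈ 129.75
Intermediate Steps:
l(n) = -3/4 (l(n) = (1/4)*(-3) = -3/4)
K(a) = sqrt(-4 + a)
j = -10 (j = 2*(-5) = -10)
Q(J) = -16 (Q(J) = -10 + 2*(-3) = -10 - 6 = -16)
l(9)*(Q(K(-1)) + p) = -3*(-16 - 157)/4 = -3/4*(-173) = 519/4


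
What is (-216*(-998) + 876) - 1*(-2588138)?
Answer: 2804582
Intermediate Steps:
(-216*(-998) + 876) - 1*(-2588138) = (215568 + 876) + 2588138 = 216444 + 2588138 = 2804582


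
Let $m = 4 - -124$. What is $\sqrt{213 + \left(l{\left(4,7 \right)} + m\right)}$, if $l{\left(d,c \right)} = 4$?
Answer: $\sqrt{345} \approx 18.574$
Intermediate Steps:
$m = 128$ ($m = 4 + 124 = 128$)
$\sqrt{213 + \left(l{\left(4,7 \right)} + m\right)} = \sqrt{213 + \left(4 + 128\right)} = \sqrt{213 + 132} = \sqrt{345}$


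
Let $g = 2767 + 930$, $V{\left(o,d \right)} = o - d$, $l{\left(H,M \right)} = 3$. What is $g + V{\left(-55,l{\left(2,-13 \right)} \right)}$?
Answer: $3639$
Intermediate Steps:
$g = 3697$
$g + V{\left(-55,l{\left(2,-13 \right)} \right)} = 3697 - 58 = 3639$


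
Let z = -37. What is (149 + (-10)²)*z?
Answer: -9213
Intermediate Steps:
(149 + (-10)²)*z = (149 + (-10)²)*(-37) = (149 + 100)*(-37) = 249*(-37) = -9213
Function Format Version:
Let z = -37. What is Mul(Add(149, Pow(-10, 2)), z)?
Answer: -9213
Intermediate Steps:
Mul(Add(149, Pow(-10, 2)), z) = Mul(Add(149, Pow(-10, 2)), -37) = Mul(Add(149, 100), -37) = Mul(249, -37) = -9213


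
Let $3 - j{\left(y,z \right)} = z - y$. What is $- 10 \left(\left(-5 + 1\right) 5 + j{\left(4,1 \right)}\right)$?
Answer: $140$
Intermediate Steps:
$j{\left(y,z \right)} = 3 + y - z$ ($j{\left(y,z \right)} = 3 - \left(z - y\right) = 3 + \left(y - z\right) = 3 + y - z$)
$- 10 \left(\left(-5 + 1\right) 5 + j{\left(4,1 \right)}\right) = - 10 \left(\left(-5 + 1\right) 5 + \left(3 + 4 - 1\right)\right) = - 10 \left(\left(-4\right) 5 + \left(3 + 4 - 1\right)\right) = - 10 \left(-20 + 6\right) = \left(-10\right) \left(-14\right) = 140$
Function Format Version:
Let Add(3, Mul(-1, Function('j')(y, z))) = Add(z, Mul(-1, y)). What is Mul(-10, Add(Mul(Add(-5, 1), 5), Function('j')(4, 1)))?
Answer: 140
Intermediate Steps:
Function('j')(y, z) = Add(3, y, Mul(-1, z)) (Function('j')(y, z) = Add(3, Mul(-1, Add(z, Mul(-1, y)))) = Add(3, Add(y, Mul(-1, z))) = Add(3, y, Mul(-1, z)))
Mul(-10, Add(Mul(Add(-5, 1), 5), Function('j')(4, 1))) = Mul(-10, Add(Mul(Add(-5, 1), 5), Add(3, 4, Mul(-1, 1)))) = Mul(-10, Add(Mul(-4, 5), Add(3, 4, -1))) = Mul(-10, Add(-20, 6)) = Mul(-10, -14) = 140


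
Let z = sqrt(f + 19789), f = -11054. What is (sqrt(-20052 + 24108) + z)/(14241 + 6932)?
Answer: sqrt(8735)/21173 + 26*sqrt(6)/21173 ≈ 0.0074221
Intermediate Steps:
z = sqrt(8735) (z = sqrt(-11054 + 19789) = sqrt(8735) ≈ 93.461)
(sqrt(-20052 + 24108) + z)/(14241 + 6932) = (sqrt(-20052 + 24108) + sqrt(8735))/(14241 + 6932) = (sqrt(4056) + sqrt(8735))/21173 = (26*sqrt(6) + sqrt(8735))*(1/21173) = (sqrt(8735) + 26*sqrt(6))*(1/21173) = sqrt(8735)/21173 + 26*sqrt(6)/21173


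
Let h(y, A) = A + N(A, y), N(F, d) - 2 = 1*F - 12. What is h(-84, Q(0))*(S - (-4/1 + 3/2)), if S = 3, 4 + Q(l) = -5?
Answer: -154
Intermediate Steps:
Q(l) = -9 (Q(l) = -4 - 5 = -9)
N(F, d) = -10 + F (N(F, d) = 2 + (1*F - 12) = 2 + (F - 12) = 2 + (-12 + F) = -10 + F)
h(y, A) = -10 + 2*A (h(y, A) = A + (-10 + A) = -10 + 2*A)
h(-84, Q(0))*(S - (-4/1 + 3/2)) = (-10 + 2*(-9))*(3 - (-4/1 + 3/2)) = (-10 - 18)*(3 - (-4*1 + 3*(½))) = -28*(3 - (-4 + 3/2)) = -28*(3 - 1*(-5/2)) = -28*(3 + 5/2) = -28*11/2 = -154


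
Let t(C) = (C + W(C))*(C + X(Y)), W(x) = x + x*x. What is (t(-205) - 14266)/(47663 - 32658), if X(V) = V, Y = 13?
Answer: -8004346/15005 ≈ -533.45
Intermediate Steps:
W(x) = x + x**2
t(C) = (13 + C)*(C + C*(1 + C)) (t(C) = (C + C*(1 + C))*(C + 13) = (C + C*(1 + C))*(13 + C) = (13 + C)*(C + C*(1 + C)))
(t(-205) - 14266)/(47663 - 32658) = (-205*(26 + (-205)**2 + 15*(-205)) - 14266)/(47663 - 32658) = (-205*(26 + 42025 - 3075) - 14266)/15005 = (-205*38976 - 14266)*(1/15005) = (-7990080 - 14266)*(1/15005) = -8004346*1/15005 = -8004346/15005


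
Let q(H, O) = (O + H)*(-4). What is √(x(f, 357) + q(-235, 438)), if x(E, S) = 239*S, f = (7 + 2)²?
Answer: √84511 ≈ 290.71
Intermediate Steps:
f = 81 (f = 9² = 81)
q(H, O) = -4*H - 4*O (q(H, O) = (H + O)*(-4) = -4*H - 4*O)
√(x(f, 357) + q(-235, 438)) = √(239*357 + (-4*(-235) - 4*438)) = √(85323 + (940 - 1752)) = √(85323 - 812) = √84511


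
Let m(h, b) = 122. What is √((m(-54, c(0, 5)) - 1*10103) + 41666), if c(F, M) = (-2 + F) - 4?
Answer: √31685 ≈ 178.00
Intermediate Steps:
c(F, M) = -6 + F
√((m(-54, c(0, 5)) - 1*10103) + 41666) = √((122 - 1*10103) + 41666) = √((122 - 10103) + 41666) = √(-9981 + 41666) = √31685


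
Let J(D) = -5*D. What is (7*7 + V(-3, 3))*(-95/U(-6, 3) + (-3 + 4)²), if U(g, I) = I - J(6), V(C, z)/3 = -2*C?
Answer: -4154/33 ≈ -125.88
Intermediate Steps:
V(C, z) = -6*C (V(C, z) = 3*(-2*C) = -6*C)
U(g, I) = 30 + I (U(g, I) = I - (-5)*6 = I - 1*(-30) = I + 30 = 30 + I)
(7*7 + V(-3, 3))*(-95/U(-6, 3) + (-3 + 4)²) = (7*7 - 6*(-3))*(-95/(30 + 3) + (-3 + 4)²) = (49 + 18)*(-95/33 + 1²) = 67*(-95*1/33 + 1) = 67*(-95/33 + 1) = 67*(-62/33) = -4154/33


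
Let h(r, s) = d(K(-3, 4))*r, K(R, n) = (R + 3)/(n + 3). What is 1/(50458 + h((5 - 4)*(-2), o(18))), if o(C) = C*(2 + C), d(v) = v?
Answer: 1/50458 ≈ 1.9818e-5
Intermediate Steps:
K(R, n) = (3 + R)/(3 + n)
h(r, s) = 0 (h(r, s) = ((3 - 3)/(3 + 4))*r = (0/7)*r = ((⅐)*0)*r = 0*r = 0)
1/(50458 + h((5 - 4)*(-2), o(18))) = 1/(50458 + 0) = 1/50458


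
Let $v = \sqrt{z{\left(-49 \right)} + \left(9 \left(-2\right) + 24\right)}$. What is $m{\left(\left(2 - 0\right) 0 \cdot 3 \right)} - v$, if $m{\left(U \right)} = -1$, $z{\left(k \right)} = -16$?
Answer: $-1 - i \sqrt{10} \approx -1.0 - 3.1623 i$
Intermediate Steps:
$v = i \sqrt{10}$ ($v = \sqrt{-16 + \left(9 \left(-2\right) + 24\right)} = \sqrt{-16 + \left(-18 + 24\right)} = \sqrt{-16 + 6} = \sqrt{-10} = i \sqrt{10} \approx 3.1623 i$)
$m{\left(\left(2 - 0\right) 0 \cdot 3 \right)} - v = -1 - i \sqrt{10}$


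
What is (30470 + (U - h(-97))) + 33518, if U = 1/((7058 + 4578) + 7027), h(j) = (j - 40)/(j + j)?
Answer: 231673803899/3620622 ≈ 63987.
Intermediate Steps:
h(j) = (-40 + j)/(2*j) (h(j) = (-40 + j)/((2*j)) = (-40 + j)*(1/(2*j)) = (-40 + j)/(2*j))
U = 1/18663 (U = 1/(11636 + 7027) = 1/18663 ≈ 5.3582e-5)
(30470 + (U - h(-97))) + 33518 = (30470 + (1/18663 - (-40 - 97)/(2*(-97)))) + 33518 = (30470 + (1/18663 - (-1)*(-137)/(2*97))) + 33518 = (30470 + (1/18663 - 1*137/194)) + 33518 = (30470 + (1/18663 - 137/194)) + 33518 = (30470 - 2556637/3620622) + 33518 = 110317795703/3620622 + 33518 = 231673803899/3620622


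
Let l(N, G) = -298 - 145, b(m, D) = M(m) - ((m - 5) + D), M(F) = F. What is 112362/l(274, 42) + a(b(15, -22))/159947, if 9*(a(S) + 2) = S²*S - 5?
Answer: -161738973946/637708689 ≈ -253.63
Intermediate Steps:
b(m, D) = 5 - D (b(m, D) = m - ((m - 5) + D) = m - ((-5 + m) + D) = m - (-5 + D + m) = m + (5 - D - m) = 5 - D)
a(S) = -23/9 + S³/9 (a(S) = -2 + (S²*S - 5)/9 = -2 + (S³ - 5)/9 = -2 + (-5 + S³)/9 = -2 + (-5/9 + S³/9) = -23/9 + S³/9)
l(N, G) = -443
112362/l(274, 42) + a(b(15, -22))/159947 = 112362/(-443) + (-23/9 + (5 - 1*(-22))³/9)/159947 = 112362*(-1/443) + (-23/9 + (5 + 22)³/9)*(1/159947) = -112362/443 + (-23/9 + (⅑)*27³)*(1/159947) = -112362/443 + (-23/9 + (⅑)*19683)*(1/159947) = -112362/443 + (-23/9 + 2187)*(1/159947) = -112362/443 + (19660/9)*(1/159947) = -112362/443 + 19660/1439523 = -161738973946/637708689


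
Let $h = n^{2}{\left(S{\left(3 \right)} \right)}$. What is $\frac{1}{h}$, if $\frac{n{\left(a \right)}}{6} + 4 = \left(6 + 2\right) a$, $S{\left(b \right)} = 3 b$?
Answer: $\frac{1}{166464} \approx 6.0073 \cdot 10^{-6}$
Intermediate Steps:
$n{\left(a \right)} = -24 + 48 a$ ($n{\left(a \right)} = -24 + 6 \left(6 + 2\right) a = -24 + 6 \cdot 8 a = -24 + 48 a$)
$h = 166464$ ($h = \left(-24 + 48 \cdot 3 \cdot 3\right)^{2} = \left(-24 + 48 \cdot 9\right)^{2} = \left(-24 + 432\right)^{2} = 408^{2} = 166464$)
$\frac{1}{h} = \frac{1}{166464}$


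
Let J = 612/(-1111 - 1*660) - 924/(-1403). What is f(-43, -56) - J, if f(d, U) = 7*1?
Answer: 722401/108031 ≈ 6.6870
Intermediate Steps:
f(d, U) = 7
J = 33816/108031 (J = 612/(-1111 - 660) - 924*(-1/1403) = 612/(-1771) + 924/1403 = 612*(-1/1771) + 924/1403 = -612/1771 + 924/1403 = 33816/108031 ≈ 0.31302)
f(-43, -56) - J = 7 - 1*33816/108031 = 7 - 33816/108031 = 722401/108031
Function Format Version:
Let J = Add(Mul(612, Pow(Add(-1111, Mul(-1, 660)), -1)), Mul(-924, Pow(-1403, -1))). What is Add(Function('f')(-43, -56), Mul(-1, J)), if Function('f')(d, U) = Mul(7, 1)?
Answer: Rational(722401, 108031) ≈ 6.6870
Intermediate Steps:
Function('f')(d, U) = 7
J = Rational(33816, 108031) (J = Add(Mul(612, Pow(Add(-1111, -660), -1)), Mul(-924, Rational(-1, 1403))) = Add(Mul(612, Pow(-1771, -1)), Rational(924, 1403)) = Add(Mul(612, Rational(-1, 1771)), Rational(924, 1403)) = Add(Rational(-612, 1771), Rational(924, 1403)) = Rational(33816, 108031) ≈ 0.31302)
Add(Function('f')(-43, -56), Mul(-1, J)) = Add(7, Mul(-1, Rational(33816, 108031))) = Add(7, Rational(-33816, 108031)) = Rational(722401, 108031)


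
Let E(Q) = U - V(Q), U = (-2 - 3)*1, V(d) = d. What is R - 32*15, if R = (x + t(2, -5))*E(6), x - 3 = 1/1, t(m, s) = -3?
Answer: -491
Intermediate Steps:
U = -5 (U = -5*1 = -5)
x = 4 (x = 3 + 1/1 = 3 + 1 = 4)
E(Q) = -5 - Q
R = -11 (R = (4 - 3)*(-5 - 1*6) = 1*(-5 - 6) = 1*(-11) = -11)
R - 32*15 = -11 - 32*15 = -11 - 480 = -491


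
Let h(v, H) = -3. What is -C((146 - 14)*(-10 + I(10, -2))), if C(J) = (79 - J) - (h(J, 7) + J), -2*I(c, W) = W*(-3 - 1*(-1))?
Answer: -3250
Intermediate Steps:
I(c, W) = W (I(c, W) = -W*(-3 - 1*(-1))/2 = -W*(-3 + 1)/2 = -W*(-2)/2 = -(-1)*W = W)
C(J) = 82 - 2*J (C(J) = (79 - J) - (-3 + J) = (79 - J) + (3 - J) = 82 - 2*J)
-C((146 - 14)*(-10 + I(10, -2))) = -(82 - 2*(146 - 14)*(-10 - 2)) = -(82 - 264*(-12)) = -(82 - 2*(-1584)) = -(82 + 3168) = -1*3250 = -3250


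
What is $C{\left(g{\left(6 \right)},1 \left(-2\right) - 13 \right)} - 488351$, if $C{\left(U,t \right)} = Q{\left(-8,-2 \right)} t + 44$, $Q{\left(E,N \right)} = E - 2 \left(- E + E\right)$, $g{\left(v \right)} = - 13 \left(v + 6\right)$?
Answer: $-488187$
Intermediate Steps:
$g{\left(v \right)} = -78 - 13 v$ ($g{\left(v \right)} = - 13 \left(6 + v\right) = -78 - 13 v$)
$Q{\left(E,N \right)} = E$ ($Q{\left(E,N \right)} = E - 0 = E + 0 = E$)
$C{\left(U,t \right)} = 44 - 8 t$ ($C{\left(U,t \right)} = - 8 t + 44 = 44 - 8 t$)
$C{\left(g{\left(6 \right)},1 \left(-2\right) - 13 \right)} - 488351 = \left(44 - 8 \left(1 \left(-2\right) - 13\right)\right) - 488351 = \left(44 - 8 \left(-2 - 13\right)\right) - 488351 = \left(44 - -120\right) - 488351 = \left(44 + 120\right) - 488351 = 164 - 488351 = -488187$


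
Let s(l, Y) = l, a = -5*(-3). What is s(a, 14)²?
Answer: 225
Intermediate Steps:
a = 15
s(a, 14)² = 15² = 225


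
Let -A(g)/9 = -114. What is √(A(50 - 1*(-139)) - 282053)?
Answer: I*√281027 ≈ 530.12*I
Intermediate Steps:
A(g) = 1026 (A(g) = -9*(-114) = 1026)
√(A(50 - 1*(-139)) - 282053) = √(1026 - 282053) = √(-281027) = I*√281027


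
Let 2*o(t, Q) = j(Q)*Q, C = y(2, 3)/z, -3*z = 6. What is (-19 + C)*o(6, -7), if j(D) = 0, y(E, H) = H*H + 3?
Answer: 0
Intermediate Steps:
z = -2 (z = -1/3*6 = -2)
y(E, H) = 3 + H**2 (y(E, H) = H**2 + 3 = 3 + H**2)
C = -6 (C = (3 + 3**2)/(-2) = (3 + 9)*(-1/2) = 12*(-1/2) = -6)
o(t, Q) = 0 (o(t, Q) = (0*Q)/2 = (1/2)*0 = 0)
(-19 + C)*o(6, -7) = (-19 - 6)*0 = -25*0 = 0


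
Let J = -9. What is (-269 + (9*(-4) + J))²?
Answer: 98596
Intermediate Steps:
(-269 + (9*(-4) + J))² = (-269 + (9*(-4) - 9))² = (-269 + (-36 - 9))² = (-269 - 45)² = (-314)² = 98596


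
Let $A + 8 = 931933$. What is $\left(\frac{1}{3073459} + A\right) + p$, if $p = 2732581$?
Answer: $\frac{11262708946255}{3073459} \approx 3.6645 \cdot 10^{6}$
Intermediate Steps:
$A = 931925$ ($A = -8 + 931933 = 931925$)
$\left(\frac{1}{3073459} + A\right) + p = \left(\frac{1}{3073459} + 931925\right) + 2732581 = \frac{2864233278576}{3073459} + 2732581 = \frac{11262708946255}{3073459}$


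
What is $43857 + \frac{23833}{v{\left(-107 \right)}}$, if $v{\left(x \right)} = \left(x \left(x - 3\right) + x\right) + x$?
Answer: $\frac{506835325}{11556} \approx 43859.0$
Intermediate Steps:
$v{\left(x \right)} = 2 x + x \left(-3 + x\right)$ ($v{\left(x \right)} = \left(x \left(-3 + x\right) + x\right) + x = \left(x + x \left(-3 + x\right)\right) + x = 2 x + x \left(-3 + x\right)$)
$43857 + \frac{23833}{v{\left(-107 \right)}} = 43857 + \frac{23833}{\left(-107\right) \left(-1 - 107\right)} = 43857 + \frac{23833}{\left(-107\right) \left(-108\right)} = 43857 + \frac{23833}{11556} = \frac{506835325}{11556}$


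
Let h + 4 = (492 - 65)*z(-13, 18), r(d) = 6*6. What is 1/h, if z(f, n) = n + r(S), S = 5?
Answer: 1/23054 ≈ 4.3376e-5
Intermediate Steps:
r(d) = 36
z(f, n) = 36 + n (z(f, n) = n + 36 = 36 + n)
h = 23054 (h = -4 + (492 - 65)*(36 + 18) = -4 + 427*54 = -4 + 23058 = 23054)
1/h = 1/23054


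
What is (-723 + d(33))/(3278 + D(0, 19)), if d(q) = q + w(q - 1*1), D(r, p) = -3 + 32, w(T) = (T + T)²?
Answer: 3406/3307 ≈ 1.0299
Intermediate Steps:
w(T) = 4*T² (w(T) = (2*T)² = 4*T²)
D(r, p) = 29
d(q) = q + 4*(-1 + q)² (d(q) = q + 4*(q - 1*1)² = q + 4*(q - 1)² = q + 4*(-1 + q)²)
(-723 + d(33))/(3278 + D(0, 19)) = (-723 + (33 + 4*(-1 + 33)²))/(3278 + 29) = (-723 + (33 + 4*32²))/3307 = (-723 + (33 + 4*1024))*(1/3307) = (-723 + (33 + 4096))*(1/3307) = (-723 + 4129)*(1/3307) = 3406*(1/3307) = 3406/3307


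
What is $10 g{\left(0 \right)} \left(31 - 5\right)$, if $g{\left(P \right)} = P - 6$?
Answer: $-1560$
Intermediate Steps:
$g{\left(P \right)} = -6 + P$ ($g{\left(P \right)} = P - 6 = -6 + P$)
$10 g{\left(0 \right)} \left(31 - 5\right) = 10 \left(-6 + 0\right) \left(31 - 5\right) = 10 \left(-6\right) 26 = \left(-60\right) 26 = -1560$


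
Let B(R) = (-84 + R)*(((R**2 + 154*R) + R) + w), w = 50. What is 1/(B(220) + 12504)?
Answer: 1/11239304 ≈ 8.8973e-8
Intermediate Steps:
B(R) = (-84 + R)*(50 + R**2 + 155*R) (B(R) = (-84 + R)*(((R**2 + 154*R) + R) + 50) = (-84 + R)*((R**2 + 155*R) + 50) = (-84 + R)*(50 + R**2 + 155*R))
1/(B(220) + 12504) = 1/((-4200 + 220**3 - 12970*220 + 71*220**2) + 12504) = 1/((-4200 + 10648000 - 2853400 + 71*48400) + 12504) = 1/((-4200 + 10648000 - 2853400 + 3436400) + 12504) = 1/(11226800 + 12504) = 1/11239304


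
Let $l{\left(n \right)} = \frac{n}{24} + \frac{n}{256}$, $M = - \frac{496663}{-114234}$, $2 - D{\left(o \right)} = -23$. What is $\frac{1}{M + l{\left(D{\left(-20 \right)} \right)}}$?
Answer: $\frac{14621952}{80231989} \approx 0.18225$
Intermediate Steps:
$D{\left(o \right)} = 25$ ($D{\left(o \right)} = 2 - -23 = 2 + 23 = 25$)
$M = \frac{496663}{114234}$ ($M = \left(-496663\right) \left(- \frac{1}{114234}\right) = \frac{496663}{114234} \approx 4.3478$)
$l{\left(n \right)} = \frac{35 n}{768}$ ($l{\left(n \right)} = n \frac{1}{24} + n \frac{1}{256} = \frac{n}{24} + \frac{n}{256} = \frac{35 n}{768}$)
$\frac{1}{M + l{\left(D{\left(-20 \right)} \right)}} = \frac{1}{\frac{496663}{114234} + \frac{35}{768} \cdot 25} = \frac{1}{\frac{496663}{114234} + \frac{875}{768}} = \frac{1}{\frac{80231989}{14621952}} = \frac{14621952}{80231989}$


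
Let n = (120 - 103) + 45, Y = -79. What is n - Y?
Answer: 141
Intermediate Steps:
n = 62 (n = 17 + 45 = 62)
n - Y = 62 - 1*(-79) = 62 + 79 = 141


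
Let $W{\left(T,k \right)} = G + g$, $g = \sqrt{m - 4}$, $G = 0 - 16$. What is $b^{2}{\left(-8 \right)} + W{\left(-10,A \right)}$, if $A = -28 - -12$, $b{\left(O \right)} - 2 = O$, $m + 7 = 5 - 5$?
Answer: $20 + i \sqrt{11} \approx 20.0 + 3.3166 i$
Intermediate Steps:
$m = -7$ ($m = -7 + \left(5 - 5\right) = -7 + 0 = -7$)
$b{\left(O \right)} = 2 + O$
$A = -16$ ($A = -28 + 12 = -16$)
$G = -16$ ($G = 0 - 16 = -16$)
$g = i \sqrt{11}$ ($g = \sqrt{-7 - 4} = \sqrt{-11} = i \sqrt{11} \approx 3.3166 i$)
$W{\left(T,k \right)} = -16 + i \sqrt{11}$
$b^{2}{\left(-8 \right)} + W{\left(-10,A \right)} = \left(2 - 8\right)^{2} - \left(16 - i \sqrt{11}\right) = \left(-6\right)^{2} - \left(16 - i \sqrt{11}\right) = 36 - \left(16 - i \sqrt{11}\right) = 20 + i \sqrt{11}$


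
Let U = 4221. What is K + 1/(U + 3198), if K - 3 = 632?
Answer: 4711066/7419 ≈ 635.00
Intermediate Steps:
K = 635 (K = 3 + 632 = 635)
K + 1/(U + 3198) = 635 + 1/(4221 + 3198) = 635 + 1/7419 = 4711066/7419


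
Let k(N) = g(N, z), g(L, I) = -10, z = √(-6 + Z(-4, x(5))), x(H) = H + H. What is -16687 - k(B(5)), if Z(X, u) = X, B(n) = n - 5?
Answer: -16677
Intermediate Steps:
x(H) = 2*H
B(n) = -5 + n
z = I*√10 (z = √(-6 - 4) = √(-10) = I*√10 ≈ 3.1623*I)
k(N) = -10
-16687 - k(B(5)) = -16687 - 1*(-10) = -16687 + 10 = -16677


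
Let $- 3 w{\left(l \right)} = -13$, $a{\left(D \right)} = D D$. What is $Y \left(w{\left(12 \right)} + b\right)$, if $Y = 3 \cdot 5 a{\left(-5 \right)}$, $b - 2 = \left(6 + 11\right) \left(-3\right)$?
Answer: $-16750$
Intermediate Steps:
$a{\left(D \right)} = D^{2}$
$w{\left(l \right)} = \frac{13}{3}$ ($w{\left(l \right)} = \left(- \frac{1}{3}\right) \left(-13\right) = \frac{13}{3}$)
$b = -49$ ($b = 2 + \left(6 + 11\right) \left(-3\right) = 2 + 17 \left(-3\right) = 2 - 51 = -49$)
$Y = 375$ ($Y = 3 \cdot 5 \left(-5\right)^{2} = 15 \cdot 25 = 375$)
$Y \left(w{\left(12 \right)} + b\right) = 375 \left(\frac{13}{3} - 49\right) = 375 \left(- \frac{134}{3}\right) = -16750$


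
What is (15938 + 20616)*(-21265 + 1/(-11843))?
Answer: -9205810389384/11843 ≈ -7.7732e+8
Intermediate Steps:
(15938 + 20616)*(-21265 + 1/(-11843)) = 36554*(-21265 - 1/11843) = 36554*(-251841396/11843) = -9205810389384/11843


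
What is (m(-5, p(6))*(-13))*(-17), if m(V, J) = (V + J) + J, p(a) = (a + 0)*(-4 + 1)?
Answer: -9061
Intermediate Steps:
p(a) = -3*a (p(a) = a*(-3) = -3*a)
m(V, J) = V + 2*J (m(V, J) = (J + V) + J = V + 2*J)
(m(-5, p(6))*(-13))*(-17) = ((-5 + 2*(-3*6))*(-13))*(-17) = ((-5 + 2*(-18))*(-13))*(-17) = ((-5 - 36)*(-13))*(-17) = -41*(-13)*(-17) = 533*(-17) = -9061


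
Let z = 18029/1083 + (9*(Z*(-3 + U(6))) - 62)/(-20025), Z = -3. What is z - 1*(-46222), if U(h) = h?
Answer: 334260388748/7229025 ≈ 46239.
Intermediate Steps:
z = 120395198/7229025 (z = 18029/1083 + (9*(-3*(-3 + 6)) - 62)/(-20025) = 18029*(1/1083) + (9*(-3*3) - 62)*(-1/20025) = 18029/1083 + (9*(-9) - 62)*(-1/20025) = 18029/1083 + (-81 - 62)*(-1/20025) = 18029/1083 - 143*(-1/20025) = 18029/1083 + 143/20025 = 120395198/7229025 ≈ 16.654)
z - 1*(-46222) = 120395198/7229025 - 1*(-46222) = 120395198/7229025 + 46222 = 334260388748/7229025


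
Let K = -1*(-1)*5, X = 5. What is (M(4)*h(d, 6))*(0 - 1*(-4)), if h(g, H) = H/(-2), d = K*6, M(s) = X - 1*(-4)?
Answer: -108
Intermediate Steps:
K = 5 (K = 1*5 = 5)
M(s) = 9 (M(s) = 5 - 1*(-4) = 5 + 4 = 9)
d = 30 (d = 5*6 = 30)
h(g, H) = -H/2 (h(g, H) = H*(-½) = -H/2)
(M(4)*h(d, 6))*(0 - 1*(-4)) = (9*(-½*6))*(0 - 1*(-4)) = (9*(-3))*(0 + 4) = -27*4 = -108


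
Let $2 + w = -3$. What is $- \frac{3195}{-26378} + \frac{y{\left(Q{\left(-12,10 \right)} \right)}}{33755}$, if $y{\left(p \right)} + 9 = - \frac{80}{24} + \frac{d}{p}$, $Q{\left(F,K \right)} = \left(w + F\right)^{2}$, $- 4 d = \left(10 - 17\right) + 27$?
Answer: $\frac{93221088451}{771967601130} \approx 0.12076$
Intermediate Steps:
$d = -5$ ($d = - \frac{\left(10 - 17\right) + 27}{4} = - \frac{-7 + 27}{4} = \left(- \frac{1}{4}\right) 20 = -5$)
$w = -5$ ($w = -2 - 3 = -5$)
$Q{\left(F,K \right)} = \left(-5 + F\right)^{2}$
$y{\left(p \right)} = - \frac{37}{3} - \frac{5}{p}$ ($y{\left(p \right)} = -9 - \left(\frac{10}{3} + \frac{5}{p}\right) = - \frac{37}{3} - \frac{5}{p}$)
$- \frac{3195}{-26378} + \frac{y{\left(Q{\left(-12,10 \right)} \right)}}{33755} = - \frac{3195}{-26378} + \frac{- \frac{37}{3} - \frac{5}{\left(-5 - 12\right)^{2}}}{33755} = \left(-3195\right) \left(- \frac{1}{26378}\right) + \left(- \frac{37}{3} - \frac{5}{\left(-17\right)^{2}}\right) \frac{1}{33755} = \frac{3195}{26378} + \left(- \frac{37}{3} - \frac{5}{289}\right) \frac{1}{33755} = \frac{3195}{26378} - \frac{10708}{29265585} = \frac{93221088451}{771967601130}$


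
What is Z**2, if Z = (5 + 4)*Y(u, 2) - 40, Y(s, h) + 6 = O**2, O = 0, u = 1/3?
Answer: 8836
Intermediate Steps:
u = 1/3 ≈ 0.33333
Y(s, h) = -6 (Y(s, h) = -6 + 0**2 = -6 + 0 = -6)
Z = -94 (Z = (5 + 4)*(-6) - 40 = 9*(-6) - 40 = -54 - 40 = -94)
Z**2 = (-94)**2 = 8836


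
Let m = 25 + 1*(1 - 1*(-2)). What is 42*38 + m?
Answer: 1624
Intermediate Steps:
m = 28 (m = 25 + 1*(1 + 2) = 25 + 1*3 = 25 + 3 = 28)
42*38 + m = 42*38 + 28 = 1596 + 28 = 1624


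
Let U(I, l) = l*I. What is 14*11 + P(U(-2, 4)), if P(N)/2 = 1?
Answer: 156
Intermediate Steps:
U(I, l) = I*l
P(N) = 2 (P(N) = 2*1 = 2)
14*11 + P(U(-2, 4)) = 14*11 + 2 = 154 + 2 = 156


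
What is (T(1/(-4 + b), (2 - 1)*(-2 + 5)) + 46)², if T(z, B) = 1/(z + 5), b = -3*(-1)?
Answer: 34225/16 ≈ 2139.1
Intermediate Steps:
b = 3
T(z, B) = 1/(5 + z)
(T(1/(-4 + b), (2 - 1)*(-2 + 5)) + 46)² = (1/(5 + 1/(-4 + 3)) + 46)² = (1/(5 + 1/(-1)) + 46)² = (1/(5 - 1) + 46)² = (1/4 + 46)² = (¼ + 46)² = (185/4)² = 34225/16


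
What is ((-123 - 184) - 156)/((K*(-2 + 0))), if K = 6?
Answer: 463/12 ≈ 38.583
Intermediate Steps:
((-123 - 184) - 156)/((K*(-2 + 0))) = ((-123 - 184) - 156)/((6*(-2 + 0))) = (-307 - 156)/((6*(-2))) = -463/(-12) = -463*(-1/12) = 463/12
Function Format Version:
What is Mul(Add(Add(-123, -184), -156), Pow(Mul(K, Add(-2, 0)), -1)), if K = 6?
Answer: Rational(463, 12) ≈ 38.583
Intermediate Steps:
Mul(Add(Add(-123, -184), -156), Pow(Mul(K, Add(-2, 0)), -1)) = Mul(Add(Add(-123, -184), -156), Pow(Mul(6, Add(-2, 0)), -1)) = Mul(Add(-307, -156), Pow(Mul(6, -2), -1)) = Mul(-463, Pow(-12, -1)) = Mul(-463, Rational(-1, 12)) = Rational(463, 12)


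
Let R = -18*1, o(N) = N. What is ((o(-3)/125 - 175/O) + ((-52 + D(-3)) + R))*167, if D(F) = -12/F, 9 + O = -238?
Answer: -336774872/30875 ≈ -10908.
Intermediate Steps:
O = -247 (O = -9 - 238 = -247)
R = -18
((o(-3)/125 - 175/O) + ((-52 + D(-3)) + R))*167 = ((-3/125 - 175/(-247)) + ((-52 - 12/(-3)) - 18))*167 = ((-3*1/125 - 175*(-1/247)) + ((-52 - 12*(-1/3)) - 18))*167 = ((-3/125 + 175/247) + ((-52 + 4) - 18))*167 = (21134/30875 + (-48 - 18))*167 = (21134/30875 - 66)*167 = -2016616/30875*167 = -336774872/30875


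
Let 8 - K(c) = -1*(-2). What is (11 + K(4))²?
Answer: 289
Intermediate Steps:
K(c) = 6 (K(c) = 8 - (-1)*(-2) = 8 - 1*2 = 8 - 2 = 6)
(11 + K(4))² = (11 + 6)² = 17² = 289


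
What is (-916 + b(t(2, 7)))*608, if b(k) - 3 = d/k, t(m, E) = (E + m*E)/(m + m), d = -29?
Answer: -11727712/21 ≈ -5.5846e+5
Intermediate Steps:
t(m, E) = (E + E*m)/(2*m) (t(m, E) = (E + E*m)/((2*m)) = (E + E*m)*(1/(2*m)) = (E + E*m)/(2*m))
b(k) = 3 - 29/k
(-916 + b(t(2, 7)))*608 = (-916 + (3 - 29*4/(7*(1 + 2))))*608 = (-916 + (3 - 29/((1/2)*7*(1/2)*3)))*608 = (-916 + (3 - 29/21/4))*608 = (-916 + (3 - 29*4/21))*608 = (-916 + (3 - 116/21))*608 = (-916 - 53/21)*608 = -19289/21*608 = -11727712/21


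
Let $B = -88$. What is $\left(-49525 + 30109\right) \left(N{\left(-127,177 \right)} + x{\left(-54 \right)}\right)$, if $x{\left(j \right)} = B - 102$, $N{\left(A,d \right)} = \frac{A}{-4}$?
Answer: $3072582$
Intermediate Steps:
$N{\left(A,d \right)} = - \frac{A}{4}$ ($N{\left(A,d \right)} = A \left(- \frac{1}{4}\right) = - \frac{A}{4}$)
$x{\left(j \right)} = -190$ ($x{\left(j \right)} = -88 - 102 = -190$)
$\left(-49525 + 30109\right) \left(N{\left(-127,177 \right)} + x{\left(-54 \right)}\right) = \left(-49525 + 30109\right) \left(\left(- \frac{1}{4}\right) \left(-127\right) - 190\right) = - 19416 \left(\frac{127}{4} - 190\right) = \left(-19416\right) \left(- \frac{633}{4}\right) = 3072582$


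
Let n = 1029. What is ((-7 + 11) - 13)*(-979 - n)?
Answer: 18072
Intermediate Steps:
((-7 + 11) - 13)*(-979 - n) = ((-7 + 11) - 13)*(-979 - 1*1029) = (4 - 13)*(-979 - 1029) = -9*(-2008) = 18072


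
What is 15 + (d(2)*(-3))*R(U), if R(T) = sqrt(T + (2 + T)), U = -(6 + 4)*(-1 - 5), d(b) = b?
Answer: 15 - 6*sqrt(122) ≈ -51.272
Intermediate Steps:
U = 60 (U = -10*(-6) = -1*(-60) = 60)
R(T) = sqrt(2 + 2*T)
15 + (d(2)*(-3))*R(U) = 15 + (2*(-3))*sqrt(2 + 2*60) = 15 - 6*sqrt(2 + 120) = 15 - 6*sqrt(122)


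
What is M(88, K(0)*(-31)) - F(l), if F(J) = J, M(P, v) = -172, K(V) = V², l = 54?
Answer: -226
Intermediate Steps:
M(88, K(0)*(-31)) - F(l) = -172 - 1*54 = -172 - 54 = -226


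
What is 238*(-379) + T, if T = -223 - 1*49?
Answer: -90474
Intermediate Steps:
T = -272 (T = -223 - 49 = -272)
238*(-379) + T = 238*(-379) - 272 = -90202 - 272 = -90474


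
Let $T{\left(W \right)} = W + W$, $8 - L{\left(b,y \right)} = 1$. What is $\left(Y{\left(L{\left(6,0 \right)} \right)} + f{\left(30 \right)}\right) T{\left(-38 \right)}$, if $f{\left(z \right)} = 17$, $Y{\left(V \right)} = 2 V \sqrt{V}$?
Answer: $-1292 - 1064 \sqrt{7} \approx -4107.1$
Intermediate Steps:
$L{\left(b,y \right)} = 7$ ($L{\left(b,y \right)} = 8 - 1 = 7$)
$Y{\left(V \right)} = 2 V^{\frac{3}{2}}$
$T{\left(W \right)} = 2 W$
$\left(Y{\left(L{\left(6,0 \right)} \right)} + f{\left(30 \right)}\right) T{\left(-38 \right)} = \left(2 \cdot 7^{\frac{3}{2}} + 17\right) 2 \left(-38\right) = \left(2 \cdot 7 \sqrt{7} + 17\right) \left(-76\right) = \left(14 \sqrt{7} + 17\right) \left(-76\right) = \left(17 + 14 \sqrt{7}\right) \left(-76\right) = -1292 - 1064 \sqrt{7}$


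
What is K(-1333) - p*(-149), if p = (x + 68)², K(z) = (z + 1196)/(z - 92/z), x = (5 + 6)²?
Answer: 9456876062534/1776797 ≈ 5.3224e+6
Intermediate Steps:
x = 121 (x = 11² = 121)
K(z) = (1196 + z)/(z - 92/z)
p = 35721 (p = (121 + 68)² = 189² = 35721)
K(-1333) - p*(-149) = -1333*(1196 - 1333)/(-92 + (-1333)²) - 35721*(-149) = -1333*(-137)/(-92 + 1776889) - 1*(-5322429) = -1333*(-137)/1776797 + 5322429 = -1333*1/1776797*(-137) + 5322429 = 182621/1776797 + 5322429 = 9456876062534/1776797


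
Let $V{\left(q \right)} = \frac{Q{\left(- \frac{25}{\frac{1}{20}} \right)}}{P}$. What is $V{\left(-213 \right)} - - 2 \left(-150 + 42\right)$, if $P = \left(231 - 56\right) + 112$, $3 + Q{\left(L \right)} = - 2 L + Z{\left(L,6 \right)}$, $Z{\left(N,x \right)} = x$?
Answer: $- \frac{60989}{287} \approx -212.51$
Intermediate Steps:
$Q{\left(L \right)} = 3 - 2 L$ ($Q{\left(L \right)} = -3 - \left(-6 + 2 L\right) = 3 - 2 L$)
$P = 287$ ($P = 175 + 112 = 287$)
$V{\left(q \right)} = \frac{1003}{287}$ ($V{\left(q \right)} = \frac{3 - 2 \left(- \frac{25}{\frac{1}{20}}\right)}{287} = \left(3 - 2 \left(- 25 \frac{1}{\frac{1}{20}}\right)\right) \frac{1}{287} = \left(3 - 2 \left(\left(-25\right) 20\right)\right) \frac{1}{287} = \left(3 - -1000\right) \frac{1}{287} = \left(3 + 1000\right) \frac{1}{287} = 1003 \cdot \frac{1}{287} = \frac{1003}{287}$)
$V{\left(-213 \right)} - - 2 \left(-150 + 42\right) = \frac{1003}{287} - - 2 \left(-150 + 42\right) = \frac{1003}{287} - \left(-2\right) \left(-108\right) = \frac{1003}{287} - 216 = - \frac{60989}{287}$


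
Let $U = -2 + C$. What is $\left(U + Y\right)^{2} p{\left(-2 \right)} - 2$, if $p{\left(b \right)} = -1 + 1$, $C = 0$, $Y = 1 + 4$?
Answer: $-2$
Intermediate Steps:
$Y = 5$
$p{\left(b \right)} = 0$
$U = -2$ ($U = -2 + 0 = -2$)
$\left(U + Y\right)^{2} p{\left(-2 \right)} - 2 = \left(-2 + 5\right)^{2} \cdot 0 - 2 = 3^{2} \cdot 0 - 2 = 9 \cdot 0 - 2 = 0 - 2 = -2$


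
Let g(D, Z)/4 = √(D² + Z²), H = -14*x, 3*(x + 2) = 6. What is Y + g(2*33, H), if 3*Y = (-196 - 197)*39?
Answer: -4845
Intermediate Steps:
x = 0 (x = -2 + (⅓)*6 = -2 + 2 = 0)
Y = -5109 (Y = ((-196 - 197)*39)/3 = (-393*39)/3 = (⅓)*(-15327) = -5109)
H = 0 (H = -14*0 = 0)
g(D, Z) = 4*√(D² + Z²)
Y + g(2*33, H) = -5109 + 4*√((2*33)² + 0²) = -5109 + 4*√(66² + 0) = -5109 + 4*√(4356 + 0) = -5109 + 4*√4356 = -5109 + 4*66 = -5109 + 264 = -4845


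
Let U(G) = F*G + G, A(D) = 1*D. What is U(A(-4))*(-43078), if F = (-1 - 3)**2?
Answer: 2929304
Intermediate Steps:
F = 16 (F = (-4)**2 = 16)
A(D) = D
U(G) = 17*G (U(G) = 16*G + G = 17*G)
U(A(-4))*(-43078) = (17*(-4))*(-43078) = -68*(-43078) = 2929304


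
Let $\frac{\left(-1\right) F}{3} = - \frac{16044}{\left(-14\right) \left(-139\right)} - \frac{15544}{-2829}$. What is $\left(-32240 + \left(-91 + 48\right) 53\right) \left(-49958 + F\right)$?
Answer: $\frac{226004983509612}{131077} \approx 1.7242 \cdot 10^{9}$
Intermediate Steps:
$F = \frac{1081418}{131077}$ ($F = - 3 \left(- \frac{16044}{\left(-14\right) \left(-139\right)} - \frac{15544}{-2829}\right) = - 3 \left(- \frac{16044}{1946} - - \frac{15544}{2829}\right) = - 3 \left(\left(-16044\right) \frac{1}{1946} + \frac{15544}{2829}\right) = - 3 \left(- \frac{1146}{139} + \frac{15544}{2829}\right) = \left(-3\right) \left(- \frac{1081418}{393231}\right) = \frac{1081418}{131077} \approx 8.2502$)
$\left(-32240 + \left(-91 + 48\right) 53\right) \left(-49958 + F\right) = \left(-32240 + \left(-91 + 48\right) 53\right) \left(-49958 + \frac{1081418}{131077}\right) = \left(-32240 - 2279\right) \left(- \frac{6547263348}{131077}\right) = \left(-34519\right) \left(- \frac{6547263348}{131077}\right) = \frac{226004983509612}{131077}$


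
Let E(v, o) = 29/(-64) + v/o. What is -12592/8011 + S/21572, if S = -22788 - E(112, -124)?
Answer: -901089997727/342861571328 ≈ -2.6281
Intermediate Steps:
E(v, o) = -29/64 + v/o (E(v, o) = 29*(-1/64) + v/o = -29/64 + v/o)
S = -45208701/1984 (S = -22788 - (-29/64 + 112/(-124)) = -22788 - (-29/64 + 112*(-1/124)) = -22788 - (-29/64 - 28/31) = -22788 - 1*(-2691/1984) = -22788 + 2691/1984 = -45208701/1984 ≈ -22787.)
-12592/8011 + S/21572 = -12592/8011 - 45208701/1984/21572 = -12592*1/8011 - 45208701/1984*1/21572 = -12592/8011 - 45208701/42798848 = -901089997727/342861571328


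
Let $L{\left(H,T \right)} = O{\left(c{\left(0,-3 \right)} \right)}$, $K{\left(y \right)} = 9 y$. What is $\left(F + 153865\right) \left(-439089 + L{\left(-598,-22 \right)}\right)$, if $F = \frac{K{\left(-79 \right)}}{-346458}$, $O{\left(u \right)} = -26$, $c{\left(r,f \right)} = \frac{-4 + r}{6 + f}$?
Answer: $- \frac{7802745806420105}{115486} \approx -6.7564 \cdot 10^{10}$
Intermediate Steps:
$c{\left(r,f \right)} = \frac{-4 + r}{6 + f}$
$L{\left(H,T \right)} = -26$
$F = \frac{237}{115486}$ ($F = \frac{9 \left(-79\right)}{-346458} = \left(-711\right) \left(- \frac{1}{346458}\right) = \frac{237}{115486} \approx 0.0020522$)
$\left(F + 153865\right) \left(-439089 + L{\left(-598,-22 \right)}\right) = \left(\frac{237}{115486} + 153865\right) \left(-439089 - 26\right) = \frac{17769253627}{115486} \left(-439115\right) = - \frac{7802745806420105}{115486}$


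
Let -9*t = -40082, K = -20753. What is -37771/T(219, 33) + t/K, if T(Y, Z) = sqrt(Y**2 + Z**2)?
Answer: -40082/186777 - 37771*sqrt(218)/3270 ≈ -170.76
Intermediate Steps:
t = 40082/9 (t = -1/9*(-40082) = 40082/9 ≈ 4453.6)
-37771/T(219, 33) + t/K = -37771/sqrt(219**2 + 33**2) + (40082/9)/(-20753) = -37771/sqrt(47961 + 1089) + (40082/9)*(-1/20753) = -37771*sqrt(218)/3270 - 40082/186777 = -40082/186777 - 37771*sqrt(218)/3270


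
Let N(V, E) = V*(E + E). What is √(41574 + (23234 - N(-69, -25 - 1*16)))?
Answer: 65*√14 ≈ 243.21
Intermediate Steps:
N(V, E) = 2*E*V (N(V, E) = V*(2*E) = 2*E*V)
√(41574 + (23234 - N(-69, -25 - 1*16))) = √(41574 + (23234 - 2*(-25 - 1*16)*(-69))) = √(41574 + (23234 - 2*(-25 - 16)*(-69))) = √(41574 + (23234 - 2*(-41)*(-69))) = √(41574 + (23234 - 1*5658)) = √(41574 + (23234 - 5658)) = √(41574 + 17576) = √59150 = 65*√14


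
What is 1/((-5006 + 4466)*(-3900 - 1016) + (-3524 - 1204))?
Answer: 1/2649912 ≈ 3.7737e-7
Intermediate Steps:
1/((-5006 + 4466)*(-3900 - 1016) + (-3524 - 1204)) = 1/(-540*(-4916) - 4728) = 1/(2654640 - 4728) = 1/2649912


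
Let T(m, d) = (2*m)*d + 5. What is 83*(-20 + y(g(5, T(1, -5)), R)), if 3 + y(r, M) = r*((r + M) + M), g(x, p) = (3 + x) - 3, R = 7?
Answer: 5976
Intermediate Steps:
T(m, d) = 5 + 2*d*m (T(m, d) = 2*d*m + 5 = 5 + 2*d*m)
g(x, p) = x
y(r, M) = -3 + r*(r + 2*M) (y(r, M) = -3 + r*((r + M) + M) = -3 + r*((M + r) + M) = -3 + r*(r + 2*M))
83*(-20 + y(g(5, T(1, -5)), R)) = 83*(-20 + (-3 + 5² + 2*7*5)) = 83*(-20 + (-3 + 25 + 70)) = 83*(-20 + 92) = 83*72 = 5976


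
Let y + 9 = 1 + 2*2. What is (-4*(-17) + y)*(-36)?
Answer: -2304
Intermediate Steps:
y = -4 (y = -9 + (1 + 2*2) = -9 + (1 + 4) = -9 + 5 = -4)
(-4*(-17) + y)*(-36) = (-4*(-17) - 4)*(-36) = (68 - 4)*(-36) = 64*(-36) = -2304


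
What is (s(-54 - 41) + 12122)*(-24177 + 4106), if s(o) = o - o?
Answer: -243300662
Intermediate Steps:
s(o) = 0
(s(-54 - 41) + 12122)*(-24177 + 4106) = (0 + 12122)*(-24177 + 4106) = 12122*(-20071) = -243300662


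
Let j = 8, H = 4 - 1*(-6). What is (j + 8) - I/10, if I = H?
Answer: 15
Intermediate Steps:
H = 10 (H = 4 + 6 = 10)
I = 10
(j + 8) - I/10 = (8 + 8) - 10/10 = 16 - 10/10 = 16 - 1*1 = 16 - 1 = 15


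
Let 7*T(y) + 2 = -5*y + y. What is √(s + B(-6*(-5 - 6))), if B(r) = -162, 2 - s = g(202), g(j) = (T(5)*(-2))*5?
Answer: 2*I*√2345/7 ≈ 13.836*I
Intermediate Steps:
T(y) = -2/7 - 4*y/7 (T(y) = -2/7 + (-5*y + y)/7 = -2/7 + (-4*y)/7 = -2/7 - 4*y/7)
g(j) = 220/7 (g(j) = ((-2/7 - 4/7*5)*(-2))*5 = ((-2/7 - 20/7)*(-2))*5 = -22/7*(-2)*5 = (44/7)*5 = 220/7)
s = -206/7 (s = 2 - 1*220/7 = 2 - 220/7 = -206/7 ≈ -29.429)
√(s + B(-6*(-5 - 6))) = √(-206/7 - 162) = √(-1340/7) = 2*I*√2345/7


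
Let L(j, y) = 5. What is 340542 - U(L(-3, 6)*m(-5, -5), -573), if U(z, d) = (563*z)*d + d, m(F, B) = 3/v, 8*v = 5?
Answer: 8083491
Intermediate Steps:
v = 5/8 (v = (1/8)*5 = 5/8 ≈ 0.62500)
m(F, B) = 24/5 (m(F, B) = 3/(5/8) = 3*(8/5) = 24/5)
U(z, d) = d + 563*d*z (U(z, d) = 563*d*z + d = d + 563*d*z)
340542 - U(L(-3, 6)*m(-5, -5), -573) = 340542 - (-573)*(1 + 563*(5*(24/5))) = 340542 - (-573)*(1 + 563*24) = 340542 - (-573)*(1 + 13512) = 340542 - (-573)*13513 = 340542 - 1*(-7742949) = 340542 + 7742949 = 8083491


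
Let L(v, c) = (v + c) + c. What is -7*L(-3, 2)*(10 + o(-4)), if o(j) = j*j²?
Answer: 378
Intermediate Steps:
o(j) = j³
L(v, c) = v + 2*c (L(v, c) = (c + v) + c = v + 2*c)
-7*L(-3, 2)*(10 + o(-4)) = -7*(-3 + 2*2)*(10 + (-4)³) = -7*(-3 + 4)*(10 - 64) = -7*(-54) = 378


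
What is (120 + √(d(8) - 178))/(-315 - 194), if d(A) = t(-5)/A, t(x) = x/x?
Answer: -120/509 - I*√2846/2036 ≈ -0.23576 - 0.026202*I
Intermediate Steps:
t(x) = 1
d(A) = 1/A
(120 + √(d(8) - 178))/(-315 - 194) = (120 + √(1/8 - 178))/(-315 - 194) = (120 + √(⅛ - 178))/(-509) = (120 + √(-1423/8))*(-1/509) = (120 + I*√2846/4)*(-1/509) = -120/509 - I*√2846/2036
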